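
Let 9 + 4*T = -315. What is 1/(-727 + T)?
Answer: -1/808 ≈ -0.0012376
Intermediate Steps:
T = -81 (T = -9/4 + (1/4)*(-315) = -9/4 - 315/4 = -81)
1/(-727 + T) = 1/(-727 - 81) = 1/(-808) = -1/808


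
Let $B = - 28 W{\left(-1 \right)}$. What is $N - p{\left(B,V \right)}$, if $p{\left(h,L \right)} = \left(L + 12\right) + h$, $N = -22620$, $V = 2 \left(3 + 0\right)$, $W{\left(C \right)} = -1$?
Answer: $-22666$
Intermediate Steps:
$V = 6$ ($V = 2 \cdot 3 = 6$)
$B = 28$ ($B = \left(-28\right) \left(-1\right) = 28$)
$p{\left(h,L \right)} = 12 + L + h$ ($p{\left(h,L \right)} = \left(12 + L\right) + h = 12 + L + h$)
$N - p{\left(B,V \right)} = -22620 - \left(12 + 6 + 28\right) = -22620 - 46 = -22666$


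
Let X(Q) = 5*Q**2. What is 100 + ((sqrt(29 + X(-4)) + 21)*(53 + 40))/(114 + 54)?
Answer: 893/8 + 31*sqrt(109)/56 ≈ 117.40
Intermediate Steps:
100 + ((sqrt(29 + X(-4)) + 21)*(53 + 40))/(114 + 54) = 100 + ((sqrt(29 + 5*(-4)**2) + 21)*(53 + 40))/(114 + 54) = 100 + ((sqrt(29 + 5*16) + 21)*93)/168 = 100 + ((sqrt(29 + 80) + 21)*93)/168 = 100 + ((sqrt(109) + 21)*93)/168 = 100 + ((21 + sqrt(109))*93)/168 = 100 + (1953 + 93*sqrt(109))/168 = 100 + (93/8 + 31*sqrt(109)/56) = 893/8 + 31*sqrt(109)/56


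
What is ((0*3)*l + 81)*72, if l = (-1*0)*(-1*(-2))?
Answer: 5832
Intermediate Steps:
l = 0 (l = 0*2 = 0)
((0*3)*l + 81)*72 = ((0*3)*0 + 81)*72 = (0*0 + 81)*72 = (0 + 81)*72 = 81*72 = 5832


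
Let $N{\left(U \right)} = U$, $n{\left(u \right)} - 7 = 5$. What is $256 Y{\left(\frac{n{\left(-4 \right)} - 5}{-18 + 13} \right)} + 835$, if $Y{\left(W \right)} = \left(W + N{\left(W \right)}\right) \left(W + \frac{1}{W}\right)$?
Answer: $\frac{58763}{25} \approx 2350.5$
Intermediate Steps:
$n{\left(u \right)} = 12$ ($n{\left(u \right)} = 7 + 5 = 12$)
$Y{\left(W \right)} = 2 W \left(W + \frac{1}{W}\right)$ ($Y{\left(W \right)} = \left(W + W\right) \left(W + \frac{1}{W}\right) = 2 W \left(W + \frac{1}{W}\right)$)
$256 Y{\left(\frac{n{\left(-4 \right)} - 5}{-18 + 13} \right)} + 835 = 256 \left(2 + 2 \left(\frac{12 - 5}{-18 + 13}\right)^{2}\right) + 835 = 256 \left(2 + 2 \left(\frac{12 - 5}{-5}\right)^{2}\right) + 835 = 256 \left(2 + 2 \left(\left(12 - 5\right) \left(- \frac{1}{5}\right)\right)^{2}\right) + 835 = 256 \left(2 + 2 \left(7 \left(- \frac{1}{5}\right)\right)^{2}\right) + 835 = 256 \left(2 + 2 \left(- \frac{7}{5}\right)^{2}\right) + 835 = 256 \left(2 + 2 \cdot \frac{49}{25}\right) + 835 = 256 \left(2 + \frac{98}{25}\right) + 835 = 256 \cdot \frac{148}{25} + 835 = \frac{37888}{25} + 835 = \frac{58763}{25}$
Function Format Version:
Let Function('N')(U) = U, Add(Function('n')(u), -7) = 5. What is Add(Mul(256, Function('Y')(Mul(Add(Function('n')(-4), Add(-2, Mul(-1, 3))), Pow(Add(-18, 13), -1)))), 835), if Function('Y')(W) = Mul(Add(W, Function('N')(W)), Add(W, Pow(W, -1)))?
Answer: Rational(58763, 25) ≈ 2350.5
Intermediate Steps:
Function('n')(u) = 12 (Function('n')(u) = Add(7, 5) = 12)
Function('Y')(W) = Mul(2, W, Add(W, Pow(W, -1))) (Function('Y')(W) = Mul(Add(W, W), Add(W, Pow(W, -1))) = Mul(Mul(2, W), Add(W, Pow(W, -1))) = Mul(2, W, Add(W, Pow(W, -1))))
Add(Mul(256, Function('Y')(Mul(Add(Function('n')(-4), Add(-2, Mul(-1, 3))), Pow(Add(-18, 13), -1)))), 835) = Add(Mul(256, Add(2, Mul(2, Pow(Mul(Add(12, Add(-2, Mul(-1, 3))), Pow(Add(-18, 13), -1)), 2)))), 835) = Add(Mul(256, Add(2, Mul(2, Pow(Mul(Add(12, Add(-2, -3)), Pow(-5, -1)), 2)))), 835) = Add(Mul(256, Add(2, Mul(2, Pow(Mul(Add(12, -5), Rational(-1, 5)), 2)))), 835) = Add(Mul(256, Add(2, Mul(2, Pow(Mul(7, Rational(-1, 5)), 2)))), 835) = Add(Mul(256, Add(2, Mul(2, Pow(Rational(-7, 5), 2)))), 835) = Add(Mul(256, Add(2, Mul(2, Rational(49, 25)))), 835) = Add(Mul(256, Add(2, Rational(98, 25))), 835) = Add(Mul(256, Rational(148, 25)), 835) = Add(Rational(37888, 25), 835) = Rational(58763, 25)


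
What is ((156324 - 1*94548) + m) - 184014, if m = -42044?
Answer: -164282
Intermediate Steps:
((156324 - 1*94548) + m) - 184014 = ((156324 - 1*94548) - 42044) - 184014 = ((156324 - 94548) - 42044) - 184014 = (61776 - 42044) - 184014 = 19732 - 184014 = -164282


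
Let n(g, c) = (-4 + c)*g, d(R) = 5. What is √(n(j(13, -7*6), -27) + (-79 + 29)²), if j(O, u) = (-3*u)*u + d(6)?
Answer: √166397 ≈ 407.92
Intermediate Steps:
j(O, u) = 5 - 3*u² (j(O, u) = (-3*u)*u + 5 = -3*u² + 5 = 5 - 3*u²)
n(g, c) = g*(-4 + c)
√(n(j(13, -7*6), -27) + (-79 + 29)²) = √((5 - 3*(-7*6)²)*(-4 - 27) + (-79 + 29)²) = √((5 - 3*(-42)²)*(-31) + (-50)²) = √((5 - 3*1764)*(-31) + 2500) = √((5 - 5292)*(-31) + 2500) = √(-5287*(-31) + 2500) = √(163897 + 2500) = √166397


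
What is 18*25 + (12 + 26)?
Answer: 488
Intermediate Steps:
18*25 + (12 + 26) = 450 + 38 = 488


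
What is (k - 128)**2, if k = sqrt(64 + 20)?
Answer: 16468 - 512*sqrt(21) ≈ 14122.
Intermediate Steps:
k = 2*sqrt(21) (k = sqrt(84) = 2*sqrt(21) ≈ 9.1651)
(k - 128)**2 = (2*sqrt(21) - 128)**2 = (-128 + 2*sqrt(21))**2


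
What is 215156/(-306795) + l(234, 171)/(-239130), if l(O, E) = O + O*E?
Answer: -708868216/815154315 ≈ -0.86961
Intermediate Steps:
l(O, E) = O + E*O
215156/(-306795) + l(234, 171)/(-239130) = 215156/(-306795) + (234*(1 + 171))/(-239130) = 215156*(-1/306795) + (234*172)*(-1/239130) = -215156/306795 + 40248*(-1/239130) = -215156/306795 - 2236/13285 = -708868216/815154315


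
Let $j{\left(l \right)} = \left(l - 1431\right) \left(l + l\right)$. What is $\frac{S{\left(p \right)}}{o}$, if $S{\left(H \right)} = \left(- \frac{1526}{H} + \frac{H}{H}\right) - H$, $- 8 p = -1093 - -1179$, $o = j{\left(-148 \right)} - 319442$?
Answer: $\frac{26437}{25446024} \approx 0.0010389$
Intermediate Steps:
$j{\left(l \right)} = 2 l \left(-1431 + l\right)$ ($j{\left(l \right)} = \left(-1431 + l\right) 2 l = 2 l \left(-1431 + l\right)$)
$o = 147942$ ($o = 2 \left(-148\right) \left(-1431 - 148\right) - 319442 = 2 \left(-148\right) \left(-1579\right) - 319442 = 467384 - 319442 = 147942$)
$p = - \frac{43}{4}$ ($p = - \frac{-1093 - -1179}{8} = - \frac{-1093 + 1179}{8} = \left(- \frac{1}{8}\right) 86 = - \frac{43}{4} \approx -10.75$)
$S{\left(H \right)} = 1 - H - \frac{1526}{H}$ ($S{\left(H \right)} = \left(- \frac{1526}{H} + 1\right) - H = \left(1 - \frac{1526}{H}\right) - H = 1 - H - \frac{1526}{H}$)
$\frac{S{\left(p \right)}}{o} = \frac{1 - - \frac{43}{4} - \frac{1526}{- \frac{43}{4}}}{147942} = \left(1 + \frac{43}{4} - - \frac{6104}{43}\right) \frac{1}{147942} = \left(1 + \frac{43}{4} + \frac{6104}{43}\right) \frac{1}{147942} = \frac{26437}{172} \cdot \frac{1}{147942} = \frac{26437}{25446024}$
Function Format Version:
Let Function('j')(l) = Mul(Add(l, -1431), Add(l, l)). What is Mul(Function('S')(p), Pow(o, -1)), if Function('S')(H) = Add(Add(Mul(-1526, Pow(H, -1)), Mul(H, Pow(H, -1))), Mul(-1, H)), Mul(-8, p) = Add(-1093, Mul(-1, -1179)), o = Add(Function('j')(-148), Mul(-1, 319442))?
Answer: Rational(26437, 25446024) ≈ 0.0010389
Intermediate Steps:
Function('j')(l) = Mul(2, l, Add(-1431, l)) (Function('j')(l) = Mul(Add(-1431, l), Mul(2, l)) = Mul(2, l, Add(-1431, l)))
o = 147942 (o = Add(Mul(2, -148, Add(-1431, -148)), Mul(-1, 319442)) = Add(Mul(2, -148, -1579), -319442) = Add(467384, -319442) = 147942)
p = Rational(-43, 4) (p = Mul(Rational(-1, 8), Add(-1093, Mul(-1, -1179))) = Mul(Rational(-1, 8), Add(-1093, 1179)) = Mul(Rational(-1, 8), 86) = Rational(-43, 4) ≈ -10.750)
Function('S')(H) = Add(1, Mul(-1, H), Mul(-1526, Pow(H, -1))) (Function('S')(H) = Add(Add(Mul(-1526, Pow(H, -1)), 1), Mul(-1, H)) = Add(Add(1, Mul(-1526, Pow(H, -1))), Mul(-1, H)) = Add(1, Mul(-1, H), Mul(-1526, Pow(H, -1))))
Mul(Function('S')(p), Pow(o, -1)) = Mul(Add(1, Mul(-1, Rational(-43, 4)), Mul(-1526, Pow(Rational(-43, 4), -1))), Pow(147942, -1)) = Mul(Add(1, Rational(43, 4), Mul(-1526, Rational(-4, 43))), Rational(1, 147942)) = Mul(Add(1, Rational(43, 4), Rational(6104, 43)), Rational(1, 147942)) = Mul(Rational(26437, 172), Rational(1, 147942)) = Rational(26437, 25446024)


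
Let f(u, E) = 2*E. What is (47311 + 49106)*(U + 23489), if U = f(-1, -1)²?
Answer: 2265124581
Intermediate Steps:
U = 4 (U = (2*(-1))² = (-2)² = 4)
(47311 + 49106)*(U + 23489) = (47311 + 49106)*(4 + 23489) = 96417*23493 = 2265124581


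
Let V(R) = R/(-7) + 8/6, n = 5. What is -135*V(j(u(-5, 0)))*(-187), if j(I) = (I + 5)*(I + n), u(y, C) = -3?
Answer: 134640/7 ≈ 19234.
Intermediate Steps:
j(I) = (5 + I)**2 (j(I) = (I + 5)*(I + 5) = (5 + I)*(5 + I) = (5 + I)**2)
V(R) = 4/3 - R/7 (V(R) = R*(-1/7) + 8*(1/6) = -R/7 + 4/3 = 4/3 - R/7)
-135*V(j(u(-5, 0)))*(-187) = -135*(4/3 - (25 + (-3)**2 + 10*(-3))/7)*(-187) = -135*(4/3 - (25 + 9 - 30)/7)*(-187) = -135*(4/3 - 1/7*4)*(-187) = -135*(4/3 - 4/7)*(-187) = -135*16/21*(-187) = -720/7*(-187) = 134640/7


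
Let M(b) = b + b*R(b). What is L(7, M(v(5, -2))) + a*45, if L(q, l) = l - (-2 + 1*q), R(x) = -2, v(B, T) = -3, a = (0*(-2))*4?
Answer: -2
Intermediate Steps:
a = 0 (a = 0*4 = 0)
M(b) = -b (M(b) = b + b*(-2) = b - 2*b = -b)
L(q, l) = 2 + l - q (L(q, l) = l - (-2 + q) = l + (2 - q) = 2 + l - q)
L(7, M(v(5, -2))) + a*45 = (2 - 1*(-3) - 1*7) + 0*45 = (2 + 3 - 7) + 0 = -2 + 0 = -2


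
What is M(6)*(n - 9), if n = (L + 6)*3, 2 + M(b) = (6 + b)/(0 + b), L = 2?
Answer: 0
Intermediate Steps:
M(b) = -2 + (6 + b)/b (M(b) = -2 + (6 + b)/(0 + b) = -2 + (6 + b)/b)
n = 24 (n = (2 + 6)*3 = 8*3 = 24)
M(6)*(n - 9) = ((6 - 1*6)/6)*(24 - 9) = ((6 - 6)/6)*15 = ((1/6)*0)*15 = 0*15 = 0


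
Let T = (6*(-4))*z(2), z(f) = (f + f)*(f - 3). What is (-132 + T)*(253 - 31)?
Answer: -7992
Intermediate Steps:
z(f) = 2*f*(-3 + f) (z(f) = (2*f)*(-3 + f) = 2*f*(-3 + f))
T = 96 (T = (6*(-4))*(2*2*(-3 + 2)) = -48*2*(-1) = -24*(-4) = 96)
(-132 + T)*(253 - 31) = (-132 + 96)*(253 - 31) = -36*222 = -7992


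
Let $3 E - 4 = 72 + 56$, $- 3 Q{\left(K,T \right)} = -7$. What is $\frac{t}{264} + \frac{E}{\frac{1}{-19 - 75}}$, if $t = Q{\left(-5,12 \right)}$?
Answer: $- \frac{3275705}{792} \approx -4136.0$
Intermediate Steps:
$Q{\left(K,T \right)} = \frac{7}{3}$ ($Q{\left(K,T \right)} = \left(- \frac{1}{3}\right) \left(-7\right) = \frac{7}{3}$)
$t = \frac{7}{3} \approx 2.3333$
$E = 44$ ($E = \frac{4}{3} + \frac{72 + 56}{3} = \frac{4}{3} + \frac{1}{3} \cdot 128 = \frac{4}{3} + \frac{128}{3} = 44$)
$\frac{t}{264} + \frac{E}{\frac{1}{-19 - 75}} = \frac{7}{3 \cdot 264} + \frac{44}{\frac{1}{-19 - 75}} = \frac{7}{3} \cdot \frac{1}{264} + \frac{44}{\frac{1}{-94}} = \frac{7}{792} + \frac{44}{- \frac{1}{94}} = \frac{7}{792} + 44 \left(-94\right) = \frac{7}{792} - 4136 = - \frac{3275705}{792}$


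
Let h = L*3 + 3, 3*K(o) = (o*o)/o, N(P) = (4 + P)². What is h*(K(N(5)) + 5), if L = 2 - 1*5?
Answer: -192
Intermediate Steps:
L = -3 (L = 2 - 5 = -3)
K(o) = o/3 (K(o) = ((o*o)/o)/3 = (o²/o)/3 = o/3)
h = -6 (h = -3*3 + 3 = -9 + 3 = -6)
h*(K(N(5)) + 5) = -6*((4 + 5)²/3 + 5) = -6*((⅓)*9² + 5) = -6*((⅓)*81 + 5) = -6*(27 + 5) = -6*32 = -192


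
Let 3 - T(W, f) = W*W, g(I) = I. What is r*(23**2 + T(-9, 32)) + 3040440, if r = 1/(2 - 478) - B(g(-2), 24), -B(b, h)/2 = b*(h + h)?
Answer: 1406031197/476 ≈ 2.9538e+6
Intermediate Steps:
B(b, h) = -4*b*h (B(b, h) = -2*b*(h + h) = -2*b*2*h = -4*b*h)
T(W, f) = 3 - W**2 (T(W, f) = 3 - W*W = 3 - W**2)
r = -91393/476 (r = 1/(2 - 478) - (-4)*(-2)*24 = 1/(-476) - 1*192 = -1/476 - 192 = -91393/476 ≈ -192.00)
r*(23**2 + T(-9, 32)) + 3040440 = -91393*(23**2 + (3 - 1*(-9)**2))/476 + 3040440 = -91393*(529 + (3 - 1*81))/476 + 3040440 = -91393*(529 + (3 - 81))/476 + 3040440 = -91393*(529 - 78)/476 + 3040440 = -91393/476*451 + 3040440 = -41218243/476 + 3040440 = 1406031197/476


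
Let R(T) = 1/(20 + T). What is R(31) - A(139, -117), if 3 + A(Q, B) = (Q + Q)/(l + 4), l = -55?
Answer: 144/17 ≈ 8.4706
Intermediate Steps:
A(Q, B) = -3 - 2*Q/51 (A(Q, B) = -3 + (Q + Q)/(-55 + 4) = -3 + (2*Q)/(-51) = -3 + (2*Q)*(-1/51) = -3 - 2*Q/51)
R(31) - A(139, -117) = 1/(20 + 31) - (-3 - 2/51*139) = 1/51 - (-3 - 278/51) = 1/51 - 1*(-431/51) = 1/51 + 431/51 = 144/17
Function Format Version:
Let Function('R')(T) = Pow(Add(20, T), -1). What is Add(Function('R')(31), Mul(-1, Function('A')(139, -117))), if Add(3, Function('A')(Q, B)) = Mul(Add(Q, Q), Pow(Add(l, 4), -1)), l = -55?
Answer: Rational(144, 17) ≈ 8.4706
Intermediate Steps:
Function('A')(Q, B) = Add(-3, Mul(Rational(-2, 51), Q)) (Function('A')(Q, B) = Add(-3, Mul(Add(Q, Q), Pow(Add(-55, 4), -1))) = Add(-3, Mul(Mul(2, Q), Pow(-51, -1))) = Add(-3, Mul(Mul(2, Q), Rational(-1, 51))) = Add(-3, Mul(Rational(-2, 51), Q)))
Add(Function('R')(31), Mul(-1, Function('A')(139, -117))) = Add(Pow(Add(20, 31), -1), Mul(-1, Add(-3, Mul(Rational(-2, 51), 139)))) = Add(Pow(51, -1), Mul(-1, Add(-3, Rational(-278, 51)))) = Add(Rational(1, 51), Mul(-1, Rational(-431, 51))) = Add(Rational(1, 51), Rational(431, 51)) = Rational(144, 17)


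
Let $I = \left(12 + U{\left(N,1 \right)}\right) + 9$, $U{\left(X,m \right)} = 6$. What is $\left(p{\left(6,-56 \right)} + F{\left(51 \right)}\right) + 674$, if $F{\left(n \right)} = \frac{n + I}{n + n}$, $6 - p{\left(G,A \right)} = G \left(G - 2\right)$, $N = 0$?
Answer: $\frac{11165}{17} \approx 656.76$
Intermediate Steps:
$I = 27$ ($I = \left(12 + 6\right) + 9 = 18 + 9 = 27$)
$p{\left(G,A \right)} = 6 - G \left(-2 + G\right)$ ($p{\left(G,A \right)} = 6 - G \left(G - 2\right) = 6 - G \left(-2 + G\right)$)
$F{\left(n \right)} = \frac{27 + n}{2 n}$ ($F{\left(n \right)} = \frac{n + 27}{n + n} = \frac{27 + n}{2 n}$)
$\left(p{\left(6,-56 \right)} + F{\left(51 \right)}\right) + 674 = \left(\left(6 - 6^{2} + 2 \cdot 6\right) + \frac{27 + 51}{2 \cdot 51}\right) + 674 = \left(\left(6 - 36 + 12\right) + \frac{1}{2} \cdot \frac{1}{51} \cdot 78\right) + 674 = \left(\left(6 - 36 + 12\right) + \frac{13}{17}\right) + 674 = \left(-18 + \frac{13}{17}\right) + 674 = - \frac{293}{17} + 674 = \frac{11165}{17}$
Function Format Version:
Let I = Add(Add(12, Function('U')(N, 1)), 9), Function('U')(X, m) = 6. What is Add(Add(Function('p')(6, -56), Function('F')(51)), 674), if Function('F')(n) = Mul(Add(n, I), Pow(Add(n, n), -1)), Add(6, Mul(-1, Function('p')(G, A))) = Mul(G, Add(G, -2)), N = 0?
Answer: Rational(11165, 17) ≈ 656.76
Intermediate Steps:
I = 27 (I = Add(Add(12, 6), 9) = Add(18, 9) = 27)
Function('p')(G, A) = Add(6, Mul(-1, G, Add(-2, G))) (Function('p')(G, A) = Add(6, Mul(-1, Mul(G, Add(G, -2)))) = Add(6, Mul(-1, Mul(G, Add(-2, G)))) = Add(6, Mul(-1, G, Add(-2, G))))
Function('F')(n) = Mul(Rational(1, 2), Pow(n, -1), Add(27, n)) (Function('F')(n) = Mul(Add(n, 27), Pow(Add(n, n), -1)) = Mul(Add(27, n), Pow(Mul(2, n), -1)) = Mul(Add(27, n), Mul(Rational(1, 2), Pow(n, -1))) = Mul(Rational(1, 2), Pow(n, -1), Add(27, n)))
Add(Add(Function('p')(6, -56), Function('F')(51)), 674) = Add(Add(Add(6, Mul(-1, Pow(6, 2)), Mul(2, 6)), Mul(Rational(1, 2), Pow(51, -1), Add(27, 51))), 674) = Add(Add(Add(6, Mul(-1, 36), 12), Mul(Rational(1, 2), Rational(1, 51), 78)), 674) = Add(Add(Add(6, -36, 12), Rational(13, 17)), 674) = Add(Add(-18, Rational(13, 17)), 674) = Add(Rational(-293, 17), 674) = Rational(11165, 17)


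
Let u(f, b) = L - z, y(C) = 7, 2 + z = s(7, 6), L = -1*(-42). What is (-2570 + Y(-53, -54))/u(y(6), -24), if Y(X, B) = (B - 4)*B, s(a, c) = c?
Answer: 281/19 ≈ 14.789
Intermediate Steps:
L = 42
Y(X, B) = B*(-4 + B) (Y(X, B) = (-4 + B)*B = B*(-4 + B))
z = 4 (z = -2 + 6 = 4)
u(f, b) = 38 (u(f, b) = 42 - 1*4 = 42 - 4 = 38)
(-2570 + Y(-53, -54))/u(y(6), -24) = (-2570 - 54*(-4 - 54))/38 = (-2570 - 54*(-58))*(1/38) = (-2570 + 3132)*(1/38) = 562*(1/38) = 281/19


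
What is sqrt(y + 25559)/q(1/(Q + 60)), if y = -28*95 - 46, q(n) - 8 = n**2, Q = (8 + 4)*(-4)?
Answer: 144*sqrt(22853)/1153 ≈ 18.880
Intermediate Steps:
Q = -48 (Q = 12*(-4) = -48)
q(n) = 8 + n**2
y = -2706 (y = -2660 - 46 = -2706)
sqrt(y + 25559)/q(1/(Q + 60)) = sqrt(-2706 + 25559)/(8 + (1/(-48 + 60))**2) = sqrt(22853)/(8 + (1/12)**2) = sqrt(22853)/(8 + 1/144) = sqrt(22853)/(1153/144) = sqrt(22853)*(144/1153) = 144*sqrt(22853)/1153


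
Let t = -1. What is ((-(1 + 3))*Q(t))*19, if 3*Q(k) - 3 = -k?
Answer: -304/3 ≈ -101.33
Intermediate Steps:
Q(k) = 1 - k/3 (Q(k) = 1 + (-k)/3 = 1 - k/3)
((-(1 + 3))*Q(t))*19 = ((-(1 + 3))*(1 - ⅓*(-1)))*19 = ((-1*4)*(1 + ⅓))*19 = -4*4/3*19 = -16/3*19 = -304/3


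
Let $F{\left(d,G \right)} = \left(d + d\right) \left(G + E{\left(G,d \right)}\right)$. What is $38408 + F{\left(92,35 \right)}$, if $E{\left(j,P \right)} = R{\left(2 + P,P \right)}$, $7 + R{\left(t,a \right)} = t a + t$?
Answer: $1652088$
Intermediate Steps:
$R{\left(t,a \right)} = -7 + t + a t$ ($R{\left(t,a \right)} = -7 + \left(t a + t\right) = -7 + \left(a t + t\right) = -7 + \left(t + a t\right) = -7 + t + a t$)
$E{\left(j,P \right)} = -5 + P + P \left(2 + P\right)$ ($E{\left(j,P \right)} = -7 + \left(2 + P\right) + P \left(2 + P\right) = -5 + P + P \left(2 + P\right)$)
$F{\left(d,G \right)} = 2 d \left(-5 + G + d + d \left(2 + d\right)\right)$ ($F{\left(d,G \right)} = \left(d + d\right) \left(G + \left(-5 + d + d \left(2 + d\right)\right)\right) = 2 d \left(-5 + G + d + d \left(2 + d\right)\right)$)
$38408 + F{\left(92,35 \right)} = 38408 + 2 \cdot 92 \left(-5 + 35 + 92 + 92 \left(2 + 92\right)\right) = 38408 + 2 \cdot 92 \left(-5 + 35 + 92 + 92 \cdot 94\right) = 38408 + 2 \cdot 92 \left(-5 + 35 + 92 + 8648\right) = 38408 + 2 \cdot 92 \cdot 8770 = 38408 + 1613680 = 1652088$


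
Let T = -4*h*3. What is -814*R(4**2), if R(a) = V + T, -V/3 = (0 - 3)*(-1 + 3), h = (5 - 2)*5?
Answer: 131868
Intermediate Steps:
h = 15 (h = 3*5 = 15)
V = 18 (V = -3*(0 - 3)*(-1 + 3) = -(-9)*2 = -3*(-6) = 18)
T = -180 (T = -4*15*3 = -60*3 = -180)
R(a) = -162 (R(a) = 18 - 180 = -162)
-814*R(4**2) = -814*(-162) = 131868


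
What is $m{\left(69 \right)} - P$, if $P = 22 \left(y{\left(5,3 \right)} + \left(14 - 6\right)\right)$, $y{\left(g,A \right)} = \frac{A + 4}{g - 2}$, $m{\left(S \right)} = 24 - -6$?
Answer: $- \frac{592}{3} \approx -197.33$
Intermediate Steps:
$m{\left(S \right)} = 30$ ($m{\left(S \right)} = 24 + 6 = 30$)
$y{\left(g,A \right)} = \frac{4 + A}{-2 + g}$
$P = \frac{682}{3}$ ($P = 22 \left(\frac{4 + 3}{-2 + 5} + \left(14 - 6\right)\right) = 22 \left(\frac{1}{3} \cdot 7 + 8\right) = 22 \left(\frac{7}{3} + 8\right) = 22 \cdot \frac{31}{3} = \frac{682}{3} \approx 227.33$)
$m{\left(69 \right)} - P = 30 - \frac{682}{3} = - \frac{592}{3}$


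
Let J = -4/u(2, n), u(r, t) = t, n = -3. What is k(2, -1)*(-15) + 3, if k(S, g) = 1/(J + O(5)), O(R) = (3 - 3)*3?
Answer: -33/4 ≈ -8.2500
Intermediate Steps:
O(R) = 0 (O(R) = 0*3 = 0)
J = 4/3 (J = -4/(-3) = -4*(-1/3) = 4/3 ≈ 1.3333)
k(S, g) = 3/4 (k(S, g) = 1/(4/3 + 0) = 1/(4/3) = 3/4)
k(2, -1)*(-15) + 3 = (3/4)*(-15) + 3 = -45/4 + 3 = -33/4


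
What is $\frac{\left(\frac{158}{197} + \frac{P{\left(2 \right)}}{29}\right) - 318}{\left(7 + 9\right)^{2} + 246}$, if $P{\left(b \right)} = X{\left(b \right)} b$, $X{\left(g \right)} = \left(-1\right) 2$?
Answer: $- \frac{906470}{1433963} \approx -0.63214$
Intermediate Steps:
$X{\left(g \right)} = -2$
$P{\left(b \right)} = - 2 b$
$\frac{\left(\frac{158}{197} + \frac{P{\left(2 \right)}}{29}\right) - 318}{\left(7 + 9\right)^{2} + 246} = \frac{\left(\frac{158}{197} + \frac{\left(-2\right) 2}{29}\right) - 318}{\left(7 + 9\right)^{2} + 246} = \frac{\left(158 \cdot \frac{1}{197} - \frac{4}{29}\right) - 318}{16^{2} + 246} = \frac{\left(\frac{158}{197} - \frac{4}{29}\right) - 318}{256 + 246} = \frac{\frac{3794}{5713} - 318}{502} = \left(- \frac{1812940}{5713}\right) \frac{1}{502} = - \frac{906470}{1433963}$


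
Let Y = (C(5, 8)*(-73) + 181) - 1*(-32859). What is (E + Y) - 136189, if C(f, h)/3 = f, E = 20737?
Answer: -83507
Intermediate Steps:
C(f, h) = 3*f
Y = 31945 (Y = ((3*5)*(-73) + 181) - 1*(-32859) = (15*(-73) + 181) + 32859 = (-1095 + 181) + 32859 = -914 + 32859 = 31945)
(E + Y) - 136189 = (20737 + 31945) - 136189 = 52682 - 136189 = -83507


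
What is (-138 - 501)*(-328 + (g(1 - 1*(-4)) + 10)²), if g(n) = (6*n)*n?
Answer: -16148808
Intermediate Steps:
g(n) = 6*n²
(-138 - 501)*(-328 + (g(1 - 1*(-4)) + 10)²) = (-138 - 501)*(-328 + (6*(1 - 1*(-4))² + 10)²) = -639*(-328 + (6*(1 + 4)² + 10)²) = -639*(-328 + (6*5² + 10)²) = -639*(-328 + (6*25 + 10)²) = -639*(-328 + (150 + 10)²) = -639*(-328 + 160²) = -639*(-328 + 25600) = -639*25272 = -16148808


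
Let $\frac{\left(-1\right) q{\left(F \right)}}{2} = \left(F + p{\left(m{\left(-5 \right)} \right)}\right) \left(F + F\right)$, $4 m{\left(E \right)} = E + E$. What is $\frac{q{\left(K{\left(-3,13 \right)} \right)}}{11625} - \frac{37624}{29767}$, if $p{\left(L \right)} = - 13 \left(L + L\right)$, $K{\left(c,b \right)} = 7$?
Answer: $- \frac{165796424}{115347125} \approx -1.4374$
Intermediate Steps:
$m{\left(E \right)} = \frac{E}{2}$ ($m{\left(E \right)} = \frac{E + E}{4} = \frac{2 E}{4} = \frac{E}{2}$)
$p{\left(L \right)} = - 26 L$ ($p{\left(L \right)} = - 13 \cdot 2 L = - 26 L$)
$q{\left(F \right)} = - 4 F \left(65 + F\right)$ ($q{\left(F \right)} = - 2 \left(F - 26 \cdot \frac{1}{2} \left(-5\right)\right) \left(F + F\right) = - 2 \left(F - -65\right) 2 F = - 2 \left(F + 65\right) 2 F = - 2 \left(65 + F\right) 2 F = - 2 \cdot 2 F \left(65 + F\right) = - 4 F \left(65 + F\right)$)
$\frac{q{\left(K{\left(-3,13 \right)} \right)}}{11625} - \frac{37624}{29767} = \frac{\left(-4\right) 7 \left(65 + 7\right)}{11625} - \frac{37624}{29767} = \left(-4\right) 7 \cdot 72 \cdot \frac{1}{11625} - \frac{37624}{29767} = \left(-2016\right) \frac{1}{11625} - \frac{37624}{29767} = - \frac{672}{3875} - \frac{37624}{29767} = - \frac{165796424}{115347125}$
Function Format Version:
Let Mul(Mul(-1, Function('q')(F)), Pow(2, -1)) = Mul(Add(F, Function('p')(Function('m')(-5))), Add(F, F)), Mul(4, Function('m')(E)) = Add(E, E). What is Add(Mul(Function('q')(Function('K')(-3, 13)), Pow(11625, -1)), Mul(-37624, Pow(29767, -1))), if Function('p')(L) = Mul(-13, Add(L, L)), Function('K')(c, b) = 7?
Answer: Rational(-165796424, 115347125) ≈ -1.4374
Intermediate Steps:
Function('m')(E) = Mul(Rational(1, 2), E) (Function('m')(E) = Mul(Rational(1, 4), Add(E, E)) = Mul(Rational(1, 4), Mul(2, E)) = Mul(Rational(1, 2), E))
Function('p')(L) = Mul(-26, L) (Function('p')(L) = Mul(-13, Mul(2, L)) = Mul(-26, L))
Function('q')(F) = Mul(-4, F, Add(65, F)) (Function('q')(F) = Mul(-2, Mul(Add(F, Mul(-26, Mul(Rational(1, 2), -5))), Add(F, F))) = Mul(-2, Mul(Add(F, Mul(-26, Rational(-5, 2))), Mul(2, F))) = Mul(-2, Mul(Add(F, 65), Mul(2, F))) = Mul(-2, Mul(Add(65, F), Mul(2, F))) = Mul(-2, Mul(2, F, Add(65, F))) = Mul(-4, F, Add(65, F)))
Add(Mul(Function('q')(Function('K')(-3, 13)), Pow(11625, -1)), Mul(-37624, Pow(29767, -1))) = Add(Mul(Mul(-4, 7, Add(65, 7)), Pow(11625, -1)), Mul(-37624, Pow(29767, -1))) = Add(Mul(Mul(-4, 7, 72), Rational(1, 11625)), Mul(-37624, Rational(1, 29767))) = Add(Mul(-2016, Rational(1, 11625)), Rational(-37624, 29767)) = Add(Rational(-672, 3875), Rational(-37624, 29767)) = Rational(-165796424, 115347125)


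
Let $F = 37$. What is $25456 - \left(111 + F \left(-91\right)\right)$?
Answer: $28712$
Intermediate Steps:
$25456 - \left(111 + F \left(-91\right)\right) = 25456 - \left(111 + 37 \left(-91\right)\right) = 25456 - \left(111 - 3367\right) = 25456 - -3256 = 25456 + 3256 = 28712$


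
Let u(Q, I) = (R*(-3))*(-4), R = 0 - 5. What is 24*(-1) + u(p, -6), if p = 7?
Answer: -84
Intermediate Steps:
R = -5
u(Q, I) = -60 (u(Q, I) = -5*(-3)*(-4) = 15*(-4) = -60)
24*(-1) + u(p, -6) = 24*(-1) - 60 = -24 - 60 = -84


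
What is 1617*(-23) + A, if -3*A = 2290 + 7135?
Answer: -120998/3 ≈ -40333.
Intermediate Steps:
A = -9425/3 (A = -(2290 + 7135)/3 = -⅓*9425 = -9425/3 ≈ -3141.7)
1617*(-23) + A = 1617*(-23) - 9425/3 = -37191 - 9425/3 = -120998/3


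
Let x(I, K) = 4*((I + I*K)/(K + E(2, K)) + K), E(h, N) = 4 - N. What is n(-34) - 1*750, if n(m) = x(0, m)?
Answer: -886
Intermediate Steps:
x(I, K) = I + 4*K + I*K (x(I, K) = 4*((I + I*K)/(K + (4 - K)) + K) = 4*((I + I*K)/4 + K) = 4*((I + I*K)*(¼) + K) = 4*((I/4 + I*K/4) + K) = 4*(K + I/4 + I*K/4) = I + 4*K + I*K)
n(m) = 4*m (n(m) = 0 + 4*m + 0*m = 0 + 4*m + 0 = 4*m)
n(-34) - 1*750 = 4*(-34) - 1*750 = -136 - 750 = -886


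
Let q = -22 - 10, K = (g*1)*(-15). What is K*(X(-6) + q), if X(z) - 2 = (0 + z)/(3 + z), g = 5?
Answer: 2100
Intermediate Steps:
K = -75 (K = (5*1)*(-15) = 5*(-15) = -75)
X(z) = 2 + z/(3 + z) (X(z) = 2 + (0 + z)/(3 + z) = 2 + z/(3 + z))
q = -32
K*(X(-6) + q) = -75*(3*(2 - 6)/(3 - 6) - 32) = -75*(3*(-4)/(-3) - 32) = -75*(3*(-⅓)*(-4) - 32) = -75*(4 - 32) = -75*(-28) = 2100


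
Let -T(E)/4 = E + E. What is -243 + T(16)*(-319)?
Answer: 40589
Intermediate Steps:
T(E) = -8*E (T(E) = -4*(E + E) = -8*E)
-243 + T(16)*(-319) = -243 - 8*16*(-319) = -243 - 128*(-319) = -243 + 40832 = 40589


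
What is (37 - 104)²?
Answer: 4489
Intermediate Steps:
(37 - 104)² = (-67)² = 4489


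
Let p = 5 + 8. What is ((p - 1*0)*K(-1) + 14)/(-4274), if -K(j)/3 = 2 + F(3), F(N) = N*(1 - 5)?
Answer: -202/2137 ≈ -0.094525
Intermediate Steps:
p = 13
F(N) = -4*N (F(N) = N*(-4) = -4*N)
K(j) = 30 (K(j) = -3*(2 - 4*3) = -3*(2 - 12) = -3*(-10) = 30)
((p - 1*0)*K(-1) + 14)/(-4274) = ((13 - 1*0)*30 + 14)/(-4274) = ((13 + 0)*30 + 14)*(-1/4274) = (13*30 + 14)*(-1/4274) = (390 + 14)*(-1/4274) = 404*(-1/4274) = -202/2137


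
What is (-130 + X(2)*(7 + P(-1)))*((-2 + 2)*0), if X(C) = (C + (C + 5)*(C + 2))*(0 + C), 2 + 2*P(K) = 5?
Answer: 0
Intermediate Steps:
P(K) = 3/2 (P(K) = -1 + (1/2)*5 = -1 + 5/2 = 3/2)
X(C) = C*(C + (2 + C)*(5 + C)) (X(C) = (C + (5 + C)*(2 + C))*C = (C + (2 + C)*(5 + C))*C = C*(C + (2 + C)*(5 + C)))
(-130 + X(2)*(7 + P(-1)))*((-2 + 2)*0) = (-130 + (2*(10 + 2**2 + 8*2))*(7 + 3/2))*((-2 + 2)*0) = (-130 + (2*(10 + 4 + 16))*(17/2))*(0*0) = (-130 + (2*30)*(17/2))*0 = (-130 + 60*(17/2))*0 = (-130 + 510)*0 = 380*0 = 0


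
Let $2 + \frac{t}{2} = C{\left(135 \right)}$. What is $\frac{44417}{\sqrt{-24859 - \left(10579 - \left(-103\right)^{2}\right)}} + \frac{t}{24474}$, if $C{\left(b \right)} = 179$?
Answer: $\frac{59}{4079} - \frac{44417 i \sqrt{24829}}{24829} \approx 0.014464 - 281.88 i$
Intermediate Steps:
$t = 354$ ($t = -4 + 2 \cdot 179 = -4 + 358 = 354$)
$\frac{44417}{\sqrt{-24859 - \left(10579 - \left(-103\right)^{2}\right)}} + \frac{t}{24474} = \frac{44417}{\sqrt{-24859 - \left(10579 - \left(-103\right)^{2}\right)}} + \frac{354}{24474} = \frac{44417}{\sqrt{-24859 + \left(-10579 + 10609\right)}} + 354 \cdot \frac{1}{24474} = \frac{44417}{\sqrt{-24859 + 30}} + \frac{59}{4079} = \frac{44417}{\sqrt{-24829}} + \frac{59}{4079} = \frac{44417}{i \sqrt{24829}} + \frac{59}{4079} = 44417 \left(- \frac{i \sqrt{24829}}{24829}\right) + \frac{59}{4079} = - \frac{44417 i \sqrt{24829}}{24829} + \frac{59}{4079} = \frac{59}{4079} - \frac{44417 i \sqrt{24829}}{24829}$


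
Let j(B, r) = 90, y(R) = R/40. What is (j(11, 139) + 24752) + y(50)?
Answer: 99373/4 ≈ 24843.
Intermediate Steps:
y(R) = R/40 (y(R) = R*(1/40) = R/40)
(j(11, 139) + 24752) + y(50) = (90 + 24752) + (1/40)*50 = 24842 + 5/4 = 99373/4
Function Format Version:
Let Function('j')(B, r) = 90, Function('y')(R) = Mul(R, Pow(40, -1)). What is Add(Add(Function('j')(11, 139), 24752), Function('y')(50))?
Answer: Rational(99373, 4) ≈ 24843.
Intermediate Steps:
Function('y')(R) = Mul(Rational(1, 40), R) (Function('y')(R) = Mul(R, Rational(1, 40)) = Mul(Rational(1, 40), R))
Add(Add(Function('j')(11, 139), 24752), Function('y')(50)) = Add(Add(90, 24752), Mul(Rational(1, 40), 50)) = Add(24842, Rational(5, 4)) = Rational(99373, 4)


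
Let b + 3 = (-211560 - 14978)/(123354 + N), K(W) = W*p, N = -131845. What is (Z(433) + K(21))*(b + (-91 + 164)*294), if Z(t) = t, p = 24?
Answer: 170941507859/8491 ≈ 2.0132e+7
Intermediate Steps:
K(W) = 24*W (K(W) = W*24 = 24*W)
b = 201065/8491 (b = -3 + (-211560 - 14978)/(123354 - 131845) = -3 - 226538/(-8491) = -3 - 226538*(-1/8491) = -3 + 226538/8491 = 201065/8491 ≈ 23.680)
(Z(433) + K(21))*(b + (-91 + 164)*294) = (433 + 24*21)*(201065/8491 + (-91 + 164)*294) = (433 + 504)*(201065/8491 + 73*294) = 937*(201065/8491 + 21462) = 937*(182434907/8491) = 170941507859/8491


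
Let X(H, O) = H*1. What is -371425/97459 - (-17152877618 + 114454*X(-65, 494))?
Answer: 1672427346606327/97459 ≈ 1.7160e+10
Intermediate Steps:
X(H, O) = H
-371425/97459 - (-17152877618 + 114454*X(-65, 494)) = -371425/97459 - 114454/(1/(-394888 + (245021 - 65))) = -371425*1/97459 - 114454/(1/(-394888 + 244956)) = -371425/97459 - 114454/(1/(-149932)) = -371425/97459 - 114454/(-1/149932) = -371425/97459 - 114454*(-149932) = -371425/97459 + 17160317128 = 1672427346606327/97459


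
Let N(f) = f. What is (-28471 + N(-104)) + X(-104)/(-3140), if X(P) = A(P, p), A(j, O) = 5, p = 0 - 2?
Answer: -17945101/628 ≈ -28575.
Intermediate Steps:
p = -2
X(P) = 5
(-28471 + N(-104)) + X(-104)/(-3140) = (-28471 - 104) + 5/(-3140) = -28575 + 5*(-1/3140) = -28575 - 1/628 = -17945101/628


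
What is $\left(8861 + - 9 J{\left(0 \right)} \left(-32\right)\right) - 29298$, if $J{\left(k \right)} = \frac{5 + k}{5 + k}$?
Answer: $-20149$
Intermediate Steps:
$J{\left(k \right)} = 1$
$\left(8861 + - 9 J{\left(0 \right)} \left(-32\right)\right) - 29298 = \left(8861 + \left(-9\right) 1 \left(-32\right)\right) - 29298 = \left(8861 - -288\right) - 29298 = \left(8861 + 288\right) - 29298 = 9149 - 29298 = -20149$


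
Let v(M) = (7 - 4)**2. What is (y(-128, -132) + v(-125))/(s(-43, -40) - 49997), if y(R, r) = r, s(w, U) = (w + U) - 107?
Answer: 41/16729 ≈ 0.0024508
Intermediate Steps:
s(w, U) = -107 + U + w (s(w, U) = (U + w) - 107 = -107 + U + w)
v(M) = 9 (v(M) = 3**2 = 9)
(y(-128, -132) + v(-125))/(s(-43, -40) - 49997) = (-132 + 9)/((-107 - 40 - 43) - 49997) = -123/(-190 - 49997) = -123/(-50187) = -123*(-1/50187) = 41/16729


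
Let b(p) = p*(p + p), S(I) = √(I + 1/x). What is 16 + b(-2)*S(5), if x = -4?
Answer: 16 + 4*√19 ≈ 33.436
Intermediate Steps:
S(I) = √(-¼ + I) (S(I) = √(I + 1/(-4)) = √(I - ¼) = √(-¼ + I))
b(p) = 2*p² (b(p) = p*(2*p) = 2*p²)
16 + b(-2)*S(5) = 16 + (2*(-2)²)*(√(-1 + 4*5)/2) = 16 + (2*4)*(√(-1 + 20)/2) = 16 + 8*(√19/2) = 16 + 4*√19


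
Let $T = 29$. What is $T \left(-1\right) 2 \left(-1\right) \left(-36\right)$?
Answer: $-2088$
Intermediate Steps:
$T \left(-1\right) 2 \left(-1\right) \left(-36\right) = 29 \left(-1\right) 2 \left(-1\right) \left(-36\right) = 29 \left(\left(-2\right) \left(-1\right)\right) \left(-36\right) = 29 \cdot 2 \left(-36\right) = 58 \left(-36\right) = -2088$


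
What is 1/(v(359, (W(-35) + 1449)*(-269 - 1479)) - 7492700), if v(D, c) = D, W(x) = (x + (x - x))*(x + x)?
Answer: -1/7492341 ≈ -1.3347e-7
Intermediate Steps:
W(x) = 2*x² (W(x) = (x + 0)*(2*x) = x*(2*x) = 2*x²)
1/(v(359, (W(-35) + 1449)*(-269 - 1479)) - 7492700) = 1/(359 - 7492700) = 1/(-7492341) = -1/7492341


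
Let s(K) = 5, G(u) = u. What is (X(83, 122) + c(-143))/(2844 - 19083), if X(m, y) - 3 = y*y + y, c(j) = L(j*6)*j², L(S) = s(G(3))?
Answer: -117254/16239 ≈ -7.2205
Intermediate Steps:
L(S) = 5
c(j) = 5*j²
X(m, y) = 3 + y + y² (X(m, y) = 3 + (y*y + y) = 3 + (y² + y) = 3 + (y + y²) = 3 + y + y²)
(X(83, 122) + c(-143))/(2844 - 19083) = ((3 + 122 + 122²) + 5*(-143)²)/(2844 - 19083) = ((3 + 122 + 14884) + 5*20449)/(-16239) = (15009 + 102245)*(-1/16239) = 117254*(-1/16239) = -117254/16239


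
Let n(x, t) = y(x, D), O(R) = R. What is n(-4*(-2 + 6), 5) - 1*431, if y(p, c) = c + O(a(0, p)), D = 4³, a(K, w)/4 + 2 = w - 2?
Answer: -447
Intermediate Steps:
a(K, w) = -16 + 4*w (a(K, w) = -8 + 4*(w - 2) = -8 + 4*(-2 + w) = -8 + (-8 + 4*w) = -16 + 4*w)
D = 64
y(p, c) = -16 + c + 4*p (y(p, c) = c + (-16 + 4*p) = -16 + c + 4*p)
n(x, t) = 48 + 4*x (n(x, t) = -16 + 64 + 4*x = 48 + 4*x)
n(-4*(-2 + 6), 5) - 1*431 = (48 + 4*(-4*(-2 + 6))) - 1*431 = (48 + 4*(-4*4)) - 431 = (48 + 4*(-16)) - 431 = (48 - 64) - 431 = -16 - 431 = -447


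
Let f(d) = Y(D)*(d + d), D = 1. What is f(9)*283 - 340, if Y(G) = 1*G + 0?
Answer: 4754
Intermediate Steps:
Y(G) = G (Y(G) = G + 0 = G)
f(d) = 2*d (f(d) = 1*(d + d) = 1*(2*d) = 2*d)
f(9)*283 - 340 = (2*9)*283 - 340 = 18*283 - 340 = 5094 - 340 = 4754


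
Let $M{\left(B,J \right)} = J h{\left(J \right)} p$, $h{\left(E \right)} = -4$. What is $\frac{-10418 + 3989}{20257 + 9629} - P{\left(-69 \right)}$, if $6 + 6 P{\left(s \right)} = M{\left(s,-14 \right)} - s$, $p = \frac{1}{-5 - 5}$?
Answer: $- \frac{730846}{74715} \approx -9.7818$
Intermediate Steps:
$p = - \frac{1}{10}$ ($p = \frac{1}{-10} = - \frac{1}{10} \approx -0.1$)
$M{\left(B,J \right)} = \frac{2 J}{5}$ ($M{\left(B,J \right)} = J \left(-4\right) \left(- \frac{1}{10}\right) = - 4 J \left(- \frac{1}{10}\right) = \frac{2 J}{5}$)
$P{\left(s \right)} = - \frac{29}{15} - \frac{s}{6}$ ($P{\left(s \right)} = -1 + \frac{\frac{2}{5} \left(-14\right) - s}{6} = -1 + \frac{- \frac{28}{5} - s}{6} = -1 - \left(\frac{14}{15} + \frac{s}{6}\right) = - \frac{29}{15} - \frac{s}{6}$)
$\frac{-10418 + 3989}{20257 + 9629} - P{\left(-69 \right)} = \frac{-10418 + 3989}{20257 + 9629} - \left(- \frac{29}{15} - - \frac{23}{2}\right) = - \frac{6429}{29886} - \left(- \frac{29}{15} + \frac{23}{2}\right) = \left(-6429\right) \frac{1}{29886} - \frac{287}{30} = - \frac{2143}{9962} - \frac{287}{30} = - \frac{730846}{74715}$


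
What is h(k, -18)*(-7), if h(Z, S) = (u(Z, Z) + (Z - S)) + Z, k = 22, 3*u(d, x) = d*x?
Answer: -4690/3 ≈ -1563.3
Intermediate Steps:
u(d, x) = d*x/3 (u(d, x) = (d*x)/3 = d*x/3)
h(Z, S) = -S + 2*Z + Z**2/3 (h(Z, S) = (Z*Z/3 + (Z - S)) + Z = (Z**2/3 + (Z - S)) + Z = (Z - S + Z**2/3) + Z = -S + 2*Z + Z**2/3)
h(k, -18)*(-7) = (-1*(-18) + 2*22 + (1/3)*22**2)*(-7) = (18 + 44 + (1/3)*484)*(-7) = (18 + 44 + 484/3)*(-7) = (670/3)*(-7) = -4690/3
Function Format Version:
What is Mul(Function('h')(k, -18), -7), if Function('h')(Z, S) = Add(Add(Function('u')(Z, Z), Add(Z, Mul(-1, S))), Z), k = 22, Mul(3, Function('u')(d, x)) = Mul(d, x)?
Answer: Rational(-4690, 3) ≈ -1563.3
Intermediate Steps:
Function('u')(d, x) = Mul(Rational(1, 3), d, x) (Function('u')(d, x) = Mul(Rational(1, 3), Mul(d, x)) = Mul(Rational(1, 3), d, x))
Function('h')(Z, S) = Add(Mul(-1, S), Mul(2, Z), Mul(Rational(1, 3), Pow(Z, 2))) (Function('h')(Z, S) = Add(Add(Mul(Rational(1, 3), Z, Z), Add(Z, Mul(-1, S))), Z) = Add(Add(Mul(Rational(1, 3), Pow(Z, 2)), Add(Z, Mul(-1, S))), Z) = Add(Add(Z, Mul(-1, S), Mul(Rational(1, 3), Pow(Z, 2))), Z) = Add(Mul(-1, S), Mul(2, Z), Mul(Rational(1, 3), Pow(Z, 2))))
Mul(Function('h')(k, -18), -7) = Mul(Add(Mul(-1, -18), Mul(2, 22), Mul(Rational(1, 3), Pow(22, 2))), -7) = Mul(Add(18, 44, Mul(Rational(1, 3), 484)), -7) = Mul(Add(18, 44, Rational(484, 3)), -7) = Mul(Rational(670, 3), -7) = Rational(-4690, 3)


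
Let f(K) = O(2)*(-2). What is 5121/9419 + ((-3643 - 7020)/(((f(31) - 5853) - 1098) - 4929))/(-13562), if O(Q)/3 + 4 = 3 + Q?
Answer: 825394174975/1518323321508 ≈ 0.54362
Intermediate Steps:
O(Q) = -3 + 3*Q (O(Q) = -12 + 3*(3 + Q) = -12 + (9 + 3*Q) = -3 + 3*Q)
f(K) = -6 (f(K) = (-3 + 3*2)*(-2) = (-3 + 6)*(-2) = 3*(-2) = -6)
5121/9419 + ((-3643 - 7020)/(((f(31) - 5853) - 1098) - 4929))/(-13562) = 5121/9419 + ((-3643 - 7020)/(((-6 - 5853) - 1098) - 4929))/(-13562) = 5121*(1/9419) - 10663/((-5859 - 1098) - 4929)*(-1/13562) = 5121/9419 - 10663/(-6957 - 4929)*(-1/13562) = 5121/9419 - 10663/(-11886)*(-1/13562) = 5121/9419 - 10663*(-1/11886)*(-1/13562) = 5121/9419 + (10663/11886)*(-1/13562) = 5121/9419 - 10663/161197932 = 825394174975/1518323321508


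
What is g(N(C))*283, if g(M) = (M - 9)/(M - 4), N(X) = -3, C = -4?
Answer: 3396/7 ≈ 485.14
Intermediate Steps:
g(M) = (-9 + M)/(-4 + M)
g(N(C))*283 = ((-9 - 3)/(-4 - 3))*283 = (-12/(-7))*283 = -⅐*(-12)*283 = (12/7)*283 = 3396/7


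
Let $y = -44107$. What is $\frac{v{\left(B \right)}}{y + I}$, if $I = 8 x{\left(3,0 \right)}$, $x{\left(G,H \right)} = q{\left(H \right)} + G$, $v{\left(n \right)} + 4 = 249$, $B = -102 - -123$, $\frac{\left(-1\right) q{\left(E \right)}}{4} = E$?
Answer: $- \frac{245}{44083} \approx -0.0055577$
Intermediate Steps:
$q{\left(E \right)} = - 4 E$
$B = 21$ ($B = -102 + 123 = 21$)
$v{\left(n \right)} = 245$ ($v{\left(n \right)} = -4 + 249 = 245$)
$x{\left(G,H \right)} = G - 4 H$ ($x{\left(G,H \right)} = - 4 H + G = G - 4 H$)
$I = 24$ ($I = 8 \left(3 - 0\right) = 8 \left(3 + 0\right) = 8 \cdot 3 = 24$)
$\frac{v{\left(B \right)}}{y + I} = \frac{245}{-44107 + 24} = \frac{245}{-44083} = 245 \left(- \frac{1}{44083}\right) = - \frac{245}{44083}$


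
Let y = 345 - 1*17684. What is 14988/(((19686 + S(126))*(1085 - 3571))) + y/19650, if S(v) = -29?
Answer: -423802331789/480121242150 ≈ -0.88270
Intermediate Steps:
y = -17339 (y = 345 - 17684 = -17339)
14988/(((19686 + S(126))*(1085 - 3571))) + y/19650 = 14988/(((19686 - 29)*(1085 - 3571))) - 17339/19650 = 14988/((19657*(-2486))) - 17339*1/19650 = 14988/(-48867302) - 17339/19650 = 14988*(-1/48867302) - 17339/19650 = -7494/24433651 - 17339/19650 = -423802331789/480121242150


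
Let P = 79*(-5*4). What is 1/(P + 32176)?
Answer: 1/30596 ≈ 3.2684e-5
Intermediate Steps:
P = -1580 (P = 79*(-20) = -1580)
1/(P + 32176) = 1/(-1580 + 32176) = 1/30596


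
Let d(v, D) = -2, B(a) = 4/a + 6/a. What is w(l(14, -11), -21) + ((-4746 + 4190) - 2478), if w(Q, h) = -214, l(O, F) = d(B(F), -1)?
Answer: -3248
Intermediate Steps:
B(a) = 10/a
l(O, F) = -2
w(l(14, -11), -21) + ((-4746 + 4190) - 2478) = -214 + ((-4746 + 4190) - 2478) = -214 + (-556 - 2478) = -214 - 3034 = -3248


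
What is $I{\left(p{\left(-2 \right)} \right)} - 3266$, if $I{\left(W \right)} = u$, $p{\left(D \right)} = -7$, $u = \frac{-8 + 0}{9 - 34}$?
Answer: $- \frac{81642}{25} \approx -3265.7$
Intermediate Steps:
$u = \frac{8}{25}$ ($u = - \frac{8}{-25} = \left(-8\right) \left(- \frac{1}{25}\right) = \frac{8}{25} \approx 0.32$)
$I{\left(W \right)} = \frac{8}{25}$
$I{\left(p{\left(-2 \right)} \right)} - 3266 = \frac{8}{25} - 3266 = - \frac{81642}{25}$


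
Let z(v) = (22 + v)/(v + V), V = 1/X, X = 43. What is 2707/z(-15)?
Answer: -249044/43 ≈ -5791.7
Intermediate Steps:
V = 1/43 ≈ 0.023256
z(v) = (22 + v)/(1/43 + v) (z(v) = (22 + v)/(v + 1/43) = (22 + v)/(1/43 + v))
2707/z(-15) = 2707/((43*(22 - 15)/(1 + 43*(-15)))) = 2707/((43*7/(1 - 645))) = 2707/((43*7/(-644))) = 2707/((43*(-1/644)*7)) = 2707/(-43/92) = 2707*(-92/43) = -249044/43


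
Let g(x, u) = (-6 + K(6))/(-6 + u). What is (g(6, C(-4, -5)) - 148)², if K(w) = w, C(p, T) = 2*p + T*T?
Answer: 21904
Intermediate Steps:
C(p, T) = T² + 2*p (C(p, T) = 2*p + T² = T² + 2*p)
g(x, u) = 0 (g(x, u) = (-6 + 6)/(-6 + u) = 0/(-6 + u) = 0)
(g(6, C(-4, -5)) - 148)² = (0 - 148)² = (-148)² = 21904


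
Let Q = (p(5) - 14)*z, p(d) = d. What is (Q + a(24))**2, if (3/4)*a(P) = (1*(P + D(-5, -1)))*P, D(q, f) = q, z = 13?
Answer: 241081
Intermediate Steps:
a(P) = 4*P*(-5 + P)/3 (a(P) = 4*((1*(P - 5))*P)/3 = 4*((1*(-5 + P))*P)/3 = 4*((-5 + P)*P)/3 = 4*(P*(-5 + P))/3 = 4*P*(-5 + P)/3)
Q = -117 (Q = (5 - 14)*13 = -9*13 = -117)
(Q + a(24))**2 = (-117 + (4/3)*24*(-5 + 24))**2 = (-117 + (4/3)*24*19)**2 = (-117 + 608)**2 = 491**2 = 241081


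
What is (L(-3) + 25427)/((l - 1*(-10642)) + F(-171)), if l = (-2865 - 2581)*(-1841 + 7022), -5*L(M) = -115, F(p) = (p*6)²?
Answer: -12725/13576204 ≈ -0.00093730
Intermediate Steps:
F(p) = 36*p² (F(p) = (6*p)² = 36*p²)
L(M) = 23 (L(M) = -⅕*(-115) = 23)
l = -28215726 (l = -5446*5181 = -28215726)
(L(-3) + 25427)/((l - 1*(-10642)) + F(-171)) = (23 + 25427)/((-28215726 - 1*(-10642)) + 36*(-171)²) = 25450/((-28215726 + 10642) + 36*29241) = 25450/(-28205084 + 1052676) = 25450/(-27152408) = 25450*(-1/27152408) = -12725/13576204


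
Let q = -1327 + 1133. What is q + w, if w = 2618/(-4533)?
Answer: -882020/4533 ≈ -194.58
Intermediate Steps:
w = -2618/4533 (w = 2618*(-1/4533) = -2618/4533 ≈ -0.57754)
q = -194
q + w = -194 - 2618/4533 = -882020/4533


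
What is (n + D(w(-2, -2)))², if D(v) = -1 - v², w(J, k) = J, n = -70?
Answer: 5625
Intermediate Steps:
(n + D(w(-2, -2)))² = (-70 + (-1 - 1*(-2)²))² = (-70 + (-1 - 1*4))² = (-70 + (-1 - 4))² = (-70 - 5)² = (-75)² = 5625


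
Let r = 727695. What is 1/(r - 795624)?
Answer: -1/67929 ≈ -1.4721e-5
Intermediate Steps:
1/(r - 795624) = 1/(727695 - 795624) = 1/(-67929) = -1/67929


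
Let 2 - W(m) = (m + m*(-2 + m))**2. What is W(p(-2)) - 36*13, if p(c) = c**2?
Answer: -610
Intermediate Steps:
W(m) = 2 - (m + m*(-2 + m))**2
W(p(-2)) - 36*13 = (2 - ((-2)**2)**2*(-1 + (-2)**2)**2) - 36*13 = (2 - 1*4**2*(-1 + 4)**2) - 468 = (2 - 1*16*3**2) - 468 = (2 - 1*16*9) - 468 = (2 - 144) - 468 = -142 - 468 = -610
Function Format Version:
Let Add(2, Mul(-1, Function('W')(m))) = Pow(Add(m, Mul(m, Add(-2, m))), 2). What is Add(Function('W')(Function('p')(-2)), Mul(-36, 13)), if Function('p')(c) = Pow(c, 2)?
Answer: -610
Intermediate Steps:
Function('W')(m) = Add(2, Mul(-1, Pow(Add(m, Mul(m, Add(-2, m))), 2)))
Add(Function('W')(Function('p')(-2)), Mul(-36, 13)) = Add(Add(2, Mul(-1, Pow(Pow(-2, 2), 2), Pow(Add(-1, Pow(-2, 2)), 2))), Mul(-36, 13)) = Add(Add(2, Mul(-1, Pow(4, 2), Pow(Add(-1, 4), 2))), -468) = Add(Add(2, Mul(-1, 16, Pow(3, 2))), -468) = Add(Add(2, Mul(-1, 16, 9)), -468) = Add(Add(2, -144), -468) = Add(-142, -468) = -610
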